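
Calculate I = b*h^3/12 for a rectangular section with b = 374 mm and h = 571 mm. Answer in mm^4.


I = b * h^3 / 12
= 374 * 571^3 / 12
= 374 * 186169411 / 12
= 5802279976.17 mm^4

5802279976.17 mm^4


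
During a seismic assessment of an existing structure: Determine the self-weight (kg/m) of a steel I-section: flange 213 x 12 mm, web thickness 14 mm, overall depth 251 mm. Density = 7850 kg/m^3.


A_flanges = 2 * 213 * 12 = 5112 mm^2
A_web = (251 - 2 * 12) * 14 = 3178 mm^2
A_total = 5112 + 3178 = 8290 mm^2 = 0.008290 m^2
Weight = rho * A = 7850 * 0.008290 = 65.0765 kg/m

65.0765 kg/m


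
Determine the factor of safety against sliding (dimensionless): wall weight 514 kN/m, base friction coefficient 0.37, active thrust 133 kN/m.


Resisting force = mu * W = 0.37 * 514 = 190.18 kN/m
FOS = Resisting / Driving = 190.18 / 133
= 1.4299 (dimensionless)

1.4299 (dimensionless)


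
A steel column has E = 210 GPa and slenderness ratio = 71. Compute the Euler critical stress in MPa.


sigma_cr = pi^2 * E / lambda^2
= 9.8696 * 210000.0 / 71^2
= 9.8696 * 210000.0 / 5041
= 411.1519 MPa

411.1519 MPa


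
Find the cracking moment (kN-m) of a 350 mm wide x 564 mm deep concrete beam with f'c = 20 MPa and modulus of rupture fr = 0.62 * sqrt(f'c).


fr = 0.62 * sqrt(20) = 0.62 * 4.4721 = 2.7727 MPa
I = 350 * 564^3 / 12 = 5232679200.0 mm^4
y_t = 282.0 mm
M_cr = fr * I / y_t = 2.7727 * 5232679200.0 / 282.0 N-mm
= 51.4496 kN-m

51.4496 kN-m


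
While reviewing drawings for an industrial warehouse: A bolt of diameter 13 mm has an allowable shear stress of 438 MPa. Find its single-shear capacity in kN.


A = pi * d^2 / 4 = pi * 13^2 / 4 = 132.7323 mm^2
V = f_v * A / 1000 = 438 * 132.7323 / 1000
= 58.1367 kN

58.1367 kN


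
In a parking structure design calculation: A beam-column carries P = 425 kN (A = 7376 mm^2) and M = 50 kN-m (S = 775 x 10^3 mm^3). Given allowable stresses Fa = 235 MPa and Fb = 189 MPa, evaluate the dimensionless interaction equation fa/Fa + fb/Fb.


f_a = P / A = 425000.0 / 7376 = 57.6193 MPa
f_b = M / S = 50000000.0 / 775000.0 = 64.5161 MPa
Ratio = f_a / Fa + f_b / Fb
= 57.6193 / 235 + 64.5161 / 189
= 0.5865 (dimensionless)

0.5865 (dimensionless)


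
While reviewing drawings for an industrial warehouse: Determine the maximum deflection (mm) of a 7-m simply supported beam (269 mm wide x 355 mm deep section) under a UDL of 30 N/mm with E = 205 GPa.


I = 269 * 355^3 / 12 = 1002896447.92 mm^4
L = 7000.0 mm, w = 30 N/mm, E = 205000.0 MPa
delta = 5 * w * L^4 / (384 * E * I)
= 5 * 30 * 7000.0^4 / (384 * 205000.0 * 1002896447.92)
= 4.5619 mm

4.5619 mm


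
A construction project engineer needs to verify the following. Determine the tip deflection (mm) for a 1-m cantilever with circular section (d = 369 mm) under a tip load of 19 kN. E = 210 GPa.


I = pi * d^4 / 64 = pi * 369^4 / 64 = 910071184.05 mm^4
L = 1000.0 mm, P = 19000.0 N, E = 210000.0 MPa
delta = P * L^3 / (3 * E * I)
= 19000.0 * 1000.0^3 / (3 * 210000.0 * 910071184.05)
= 0.0331 mm

0.0331 mm


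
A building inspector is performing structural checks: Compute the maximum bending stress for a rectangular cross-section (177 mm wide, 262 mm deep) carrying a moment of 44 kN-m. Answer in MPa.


I = b * h^3 / 12 = 177 * 262^3 / 12 = 265274738.0 mm^4
y = h / 2 = 262 / 2 = 131.0 mm
M = 44 kN-m = 44000000.0 N-mm
sigma = M * y / I = 44000000.0 * 131.0 / 265274738.0
= 21.73 MPa

21.73 MPa


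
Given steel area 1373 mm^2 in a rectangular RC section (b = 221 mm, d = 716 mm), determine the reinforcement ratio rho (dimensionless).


rho = As / (b * d)
= 1373 / (221 * 716)
= 1373 / 158236
= 0.008677 (dimensionless)

0.008677 (dimensionless)


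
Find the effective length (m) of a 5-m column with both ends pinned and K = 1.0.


L_eff = K * L
= 1.0 * 5
= 5.0 m

5.0 m


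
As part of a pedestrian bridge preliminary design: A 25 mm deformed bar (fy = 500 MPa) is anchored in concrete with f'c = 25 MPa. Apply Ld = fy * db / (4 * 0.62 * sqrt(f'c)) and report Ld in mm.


Ld = (fy * db) / (4 * 0.62 * sqrt(f'c))
= (500 * 25) / (4 * 0.62 * sqrt(25))
= 12500 / 12.4
= 1008.06 mm

1008.06 mm


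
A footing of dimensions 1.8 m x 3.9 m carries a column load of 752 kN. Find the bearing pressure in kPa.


A = 1.8 * 3.9 = 7.02 m^2
q = P / A = 752 / 7.02
= 107.1225 kPa

107.1225 kPa


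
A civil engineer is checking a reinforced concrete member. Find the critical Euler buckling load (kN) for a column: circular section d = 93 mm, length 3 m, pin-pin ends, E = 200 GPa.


I = pi * d^4 / 64 = 3671991.72 mm^4
L = 3000.0 mm
P_cr = pi^2 * E * I / L^2
= 9.8696 * 200000.0 * 3671991.72 / 3000.0^2
= 805357.9 N = 805.3579 kN

805.3579 kN


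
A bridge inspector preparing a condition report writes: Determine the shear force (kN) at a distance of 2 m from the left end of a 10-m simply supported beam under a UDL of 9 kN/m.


R_A = w * L / 2 = 9 * 10 / 2 = 45.0 kN
V(x) = R_A - w * x = 45.0 - 9 * 2
= 27.0 kN

27.0 kN


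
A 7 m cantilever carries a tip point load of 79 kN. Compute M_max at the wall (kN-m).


For a cantilever with a point load at the free end:
M_max = P * L = 79 * 7 = 553 kN-m

553 kN-m


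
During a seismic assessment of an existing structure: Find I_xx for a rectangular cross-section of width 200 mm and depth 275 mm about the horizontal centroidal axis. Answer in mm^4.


I = b * h^3 / 12
= 200 * 275^3 / 12
= 200 * 20796875 / 12
= 346614583.33 mm^4

346614583.33 mm^4


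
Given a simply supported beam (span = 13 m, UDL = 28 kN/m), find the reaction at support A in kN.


Total load = w * L = 28 * 13 = 364 kN
By symmetry, each reaction R = total / 2 = 364 / 2 = 182.0 kN

182.0 kN


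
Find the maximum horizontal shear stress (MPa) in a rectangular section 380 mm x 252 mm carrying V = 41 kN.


A = b * h = 380 * 252 = 95760 mm^2
V = 41 kN = 41000.0 N
tau_max = 1.5 * V / A = 1.5 * 41000.0 / 95760
= 0.6422 MPa

0.6422 MPa


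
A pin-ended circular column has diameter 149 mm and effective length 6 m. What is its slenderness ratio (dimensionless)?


Radius of gyration r = d / 4 = 149 / 4 = 37.25 mm
L_eff = 6000.0 mm
Slenderness ratio = L / r = 6000.0 / 37.25 = 161.07 (dimensionless)

161.07 (dimensionless)


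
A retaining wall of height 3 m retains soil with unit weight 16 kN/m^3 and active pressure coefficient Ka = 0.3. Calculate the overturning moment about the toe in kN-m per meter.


Pa = 0.5 * Ka * gamma * H^2
= 0.5 * 0.3 * 16 * 3^2
= 21.6 kN/m
Arm = H / 3 = 3 / 3 = 1.0 m
Mo = Pa * arm = Pa * H / 3 = 21.6 * 3 / 3 = 21.6 kN-m/m

21.6 kN-m/m


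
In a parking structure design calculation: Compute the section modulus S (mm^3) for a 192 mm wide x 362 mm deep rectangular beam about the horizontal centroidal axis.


S = b * h^2 / 6
= 192 * 362^2 / 6
= 192 * 131044 / 6
= 4193408.0 mm^3

4193408.0 mm^3


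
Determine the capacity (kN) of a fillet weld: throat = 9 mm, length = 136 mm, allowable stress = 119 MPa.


Strength = throat * length * allowable stress
= 9 * 136 * 119 N
= 145656 N
= 145.66 kN

145.66 kN


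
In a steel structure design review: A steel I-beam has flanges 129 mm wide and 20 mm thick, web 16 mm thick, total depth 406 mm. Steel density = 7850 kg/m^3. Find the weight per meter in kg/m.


A_flanges = 2 * 129 * 20 = 5160 mm^2
A_web = (406 - 2 * 20) * 16 = 5856 mm^2
A_total = 5160 + 5856 = 11016 mm^2 = 0.011016 m^2
Weight = rho * A = 7850 * 0.011016 = 86.4756 kg/m

86.4756 kg/m


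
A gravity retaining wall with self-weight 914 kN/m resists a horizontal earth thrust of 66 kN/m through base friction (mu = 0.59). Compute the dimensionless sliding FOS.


Resisting force = mu * W = 0.59 * 914 = 539.26 kN/m
FOS = Resisting / Driving = 539.26 / 66
= 8.1706 (dimensionless)

8.1706 (dimensionless)


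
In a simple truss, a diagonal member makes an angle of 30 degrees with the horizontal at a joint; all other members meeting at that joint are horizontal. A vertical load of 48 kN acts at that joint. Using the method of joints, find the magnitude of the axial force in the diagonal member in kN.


At the joint, only the diagonal has a vertical component, so vertical equilibrium gives:
F * sin(30) = 48
F = 48 / sin(30)
= 48 / 0.5
= 96.0 kN

96.0 kN


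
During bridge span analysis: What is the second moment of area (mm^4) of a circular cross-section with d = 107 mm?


r = d / 2 = 107 / 2 = 53.5 mm
I = pi * r^4 / 4 = pi * 53.5^4 / 4
= 6434354.87 mm^4

6434354.87 mm^4


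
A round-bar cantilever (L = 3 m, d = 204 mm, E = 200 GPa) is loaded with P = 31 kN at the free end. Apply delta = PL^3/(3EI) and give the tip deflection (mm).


I = pi * d^4 / 64 = pi * 204^4 / 64 = 85014023.05 mm^4
L = 3000.0 mm, P = 31000.0 N, E = 200000.0 MPa
delta = P * L^3 / (3 * E * I)
= 31000.0 * 3000.0^3 / (3 * 200000.0 * 85014023.05)
= 16.4091 mm

16.4091 mm


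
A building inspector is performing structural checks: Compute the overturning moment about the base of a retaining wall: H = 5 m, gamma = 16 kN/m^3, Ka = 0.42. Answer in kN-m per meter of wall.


Pa = 0.5 * Ka * gamma * H^2
= 0.5 * 0.42 * 16 * 5^2
= 84.0 kN/m
Arm = H / 3 = 5 / 3 = 1.6667 m
Mo = Pa * arm = Pa * H / 3 = 84.0 * 5 / 3 = 140.0 kN-m/m

140.0 kN-m/m


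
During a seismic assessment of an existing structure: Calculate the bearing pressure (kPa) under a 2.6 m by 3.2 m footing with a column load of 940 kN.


A = 2.6 * 3.2 = 8.32 m^2
q = P / A = 940 / 8.32
= 112.9808 kPa

112.9808 kPa


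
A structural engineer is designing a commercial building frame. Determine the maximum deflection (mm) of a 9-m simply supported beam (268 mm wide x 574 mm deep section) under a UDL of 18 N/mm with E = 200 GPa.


I = 268 * 574^3 / 12 = 4223662669.33 mm^4
L = 9000.0 mm, w = 18 N/mm, E = 200000.0 MPa
delta = 5 * w * L^4 / (384 * E * I)
= 5 * 18 * 9000.0^4 / (384 * 200000.0 * 4223662669.33)
= 1.8204 mm

1.8204 mm


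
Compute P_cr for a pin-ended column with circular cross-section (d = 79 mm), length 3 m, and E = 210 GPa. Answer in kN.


I = pi * d^4 / 64 = 1911957.63 mm^4
L = 3000.0 mm
P_cr = pi^2 * E * I / L^2
= 9.8696 * 210000.0 * 1911957.63 / 3000.0^2
= 440306.19 N = 440.3062 kN

440.3062 kN


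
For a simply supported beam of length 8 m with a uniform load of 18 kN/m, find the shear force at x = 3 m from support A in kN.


R_A = w * L / 2 = 18 * 8 / 2 = 72.0 kN
V(x) = R_A - w * x = 72.0 - 18 * 3
= 18.0 kN

18.0 kN


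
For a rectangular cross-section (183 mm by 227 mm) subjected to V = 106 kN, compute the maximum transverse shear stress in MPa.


A = b * h = 183 * 227 = 41541 mm^2
V = 106 kN = 106000.0 N
tau_max = 1.5 * V / A = 1.5 * 106000.0 / 41541
= 3.8275 MPa

3.8275 MPa


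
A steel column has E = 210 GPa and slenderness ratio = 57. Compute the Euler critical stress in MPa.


sigma_cr = pi^2 * E / lambda^2
= 9.8696 * 210000.0 / 57^2
= 9.8696 * 210000.0 / 3249
= 637.9246 MPa

637.9246 MPa


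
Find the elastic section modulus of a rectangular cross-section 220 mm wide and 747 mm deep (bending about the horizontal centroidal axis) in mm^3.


S = b * h^2 / 6
= 220 * 747^2 / 6
= 220 * 558009 / 6
= 20460330.0 mm^3

20460330.0 mm^3


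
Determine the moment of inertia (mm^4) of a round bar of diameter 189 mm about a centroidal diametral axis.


r = d / 2 = 189 / 2 = 94.5 mm
I = pi * r^4 / 4 = pi * 94.5^4 / 4
= 62635004.85 mm^4

62635004.85 mm^4


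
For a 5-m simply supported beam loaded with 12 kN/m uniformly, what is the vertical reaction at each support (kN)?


Total load = w * L = 12 * 5 = 60 kN
By symmetry, each reaction R = total / 2 = 60 / 2 = 30.0 kN

30.0 kN


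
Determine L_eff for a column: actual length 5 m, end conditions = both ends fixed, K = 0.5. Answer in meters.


L_eff = K * L
= 0.5 * 5
= 2.5 m

2.5 m


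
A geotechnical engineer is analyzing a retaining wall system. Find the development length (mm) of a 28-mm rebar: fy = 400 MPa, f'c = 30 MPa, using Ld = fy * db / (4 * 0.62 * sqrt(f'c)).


Ld = (fy * db) / (4 * 0.62 * sqrt(f'c))
= (400 * 28) / (4 * 0.62 * sqrt(30))
= 11200 / 13.5835
= 824.53 mm

824.53 mm


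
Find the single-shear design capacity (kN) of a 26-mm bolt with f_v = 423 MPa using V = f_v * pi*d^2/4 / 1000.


A = pi * d^2 / 4 = pi * 26^2 / 4 = 530.9292 mm^2
V = f_v * A / 1000 = 423 * 530.9292 / 1000
= 224.583 kN

224.583 kN


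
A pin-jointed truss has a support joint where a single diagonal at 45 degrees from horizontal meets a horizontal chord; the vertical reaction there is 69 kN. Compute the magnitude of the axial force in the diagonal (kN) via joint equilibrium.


At the joint, only the diagonal has a vertical component, so vertical equilibrium gives:
F * sin(45) = 69
F = 69 / sin(45)
= 69 / 0.707107
= 97.58 kN

97.58 kN


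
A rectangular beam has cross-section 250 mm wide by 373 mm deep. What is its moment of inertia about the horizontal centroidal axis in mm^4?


I = b * h^3 / 12
= 250 * 373^3 / 12
= 250 * 51895117 / 12
= 1081148270.83 mm^4

1081148270.83 mm^4


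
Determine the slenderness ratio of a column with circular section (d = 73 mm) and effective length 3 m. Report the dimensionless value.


Radius of gyration r = d / 4 = 73 / 4 = 18.25 mm
L_eff = 3000.0 mm
Slenderness ratio = L / r = 3000.0 / 18.25 = 164.38 (dimensionless)

164.38 (dimensionless)


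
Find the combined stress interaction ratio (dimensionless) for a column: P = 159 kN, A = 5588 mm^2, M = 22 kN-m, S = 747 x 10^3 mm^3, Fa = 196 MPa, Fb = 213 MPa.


f_a = P / A = 159000.0 / 5588 = 28.4538 MPa
f_b = M / S = 22000000.0 / 747000.0 = 29.4511 MPa
Ratio = f_a / Fa + f_b / Fb
= 28.4538 / 196 + 29.4511 / 213
= 0.2834 (dimensionless)

0.2834 (dimensionless)


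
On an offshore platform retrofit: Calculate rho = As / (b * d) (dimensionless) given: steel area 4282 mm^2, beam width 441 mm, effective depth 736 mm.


rho = As / (b * d)
= 4282 / (441 * 736)
= 4282 / 324576
= 0.013193 (dimensionless)

0.013193 (dimensionless)


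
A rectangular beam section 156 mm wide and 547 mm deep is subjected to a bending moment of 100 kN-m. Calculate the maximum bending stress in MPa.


I = b * h^3 / 12 = 156 * 547^3 / 12 = 2127675199.0 mm^4
y = h / 2 = 547 / 2 = 273.5 mm
M = 100 kN-m = 100000000.0 N-mm
sigma = M * y / I = 100000000.0 * 273.5 / 2127675199.0
= 12.85 MPa

12.85 MPa


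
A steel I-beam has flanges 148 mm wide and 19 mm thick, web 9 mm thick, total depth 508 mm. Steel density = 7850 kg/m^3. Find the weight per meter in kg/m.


A_flanges = 2 * 148 * 19 = 5624 mm^2
A_web = (508 - 2 * 19) * 9 = 4230 mm^2
A_total = 5624 + 4230 = 9854 mm^2 = 0.009854 m^2
Weight = rho * A = 7850 * 0.009854 = 77.3539 kg/m

77.3539 kg/m


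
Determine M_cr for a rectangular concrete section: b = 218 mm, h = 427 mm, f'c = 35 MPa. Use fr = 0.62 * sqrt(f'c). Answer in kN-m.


fr = 0.62 * sqrt(35) = 0.62 * 5.9161 = 3.668 MPa
I = 218 * 427^3 / 12 = 1414356441.17 mm^4
y_t = 213.5 mm
M_cr = fr * I / y_t = 3.668 * 1414356441.17 / 213.5 N-mm
= 24.2989 kN-m

24.2989 kN-m


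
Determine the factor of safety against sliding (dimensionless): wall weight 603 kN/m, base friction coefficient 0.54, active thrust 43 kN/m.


Resisting force = mu * W = 0.54 * 603 = 325.62 kN/m
FOS = Resisting / Driving = 325.62 / 43
= 7.5726 (dimensionless)

7.5726 (dimensionless)


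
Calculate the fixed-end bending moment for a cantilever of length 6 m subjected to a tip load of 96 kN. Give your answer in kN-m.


For a cantilever with a point load at the free end:
M_max = P * L = 96 * 6 = 576 kN-m

576 kN-m


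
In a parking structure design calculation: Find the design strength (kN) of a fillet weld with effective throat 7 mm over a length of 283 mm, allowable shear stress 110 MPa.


Strength = throat * length * allowable stress
= 7 * 283 * 110 N
= 217910 N
= 217.91 kN

217.91 kN


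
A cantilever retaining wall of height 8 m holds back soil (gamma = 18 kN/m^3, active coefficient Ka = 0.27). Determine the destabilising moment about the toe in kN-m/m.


Pa = 0.5 * Ka * gamma * H^2
= 0.5 * 0.27 * 18 * 8^2
= 155.52 kN/m
Arm = H / 3 = 8 / 3 = 2.6667 m
Mo = Pa * arm = Pa * H / 3 = 155.52 * 8 / 3 = 414.72 kN-m/m

414.72 kN-m/m


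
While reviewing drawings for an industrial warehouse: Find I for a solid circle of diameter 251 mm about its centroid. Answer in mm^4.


r = d / 2 = 251 / 2 = 125.5 mm
I = pi * r^4 / 4 = pi * 125.5^4 / 4
= 194834016.97 mm^4

194834016.97 mm^4


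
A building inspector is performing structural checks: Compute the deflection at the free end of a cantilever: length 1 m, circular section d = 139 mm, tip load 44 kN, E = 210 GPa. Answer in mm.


I = pi * d^4 / 64 = pi * 139^4 / 64 = 18324372.0 mm^4
L = 1000.0 mm, P = 44000.0 N, E = 210000.0 MPa
delta = P * L^3 / (3 * E * I)
= 44000.0 * 1000.0^3 / (3 * 210000.0 * 18324372.0)
= 3.8114 mm

3.8114 mm


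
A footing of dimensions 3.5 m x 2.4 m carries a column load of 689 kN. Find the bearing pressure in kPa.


A = 3.5 * 2.4 = 8.4 m^2
q = P / A = 689 / 8.4
= 82.0238 kPa

82.0238 kPa


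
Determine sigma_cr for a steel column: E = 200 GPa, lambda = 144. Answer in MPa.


sigma_cr = pi^2 * E / lambda^2
= 9.8696 * 200000.0 / 144^2
= 9.8696 * 200000.0 / 20736
= 95.1929 MPa

95.1929 MPa


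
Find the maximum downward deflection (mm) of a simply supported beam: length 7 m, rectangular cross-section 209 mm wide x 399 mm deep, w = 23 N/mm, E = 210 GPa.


I = 209 * 399^3 / 12 = 1106327549.25 mm^4
L = 7000.0 mm, w = 23 N/mm, E = 210000.0 MPa
delta = 5 * w * L^4 / (384 * E * I)
= 5 * 23 * 7000.0^4 / (384 * 210000.0 * 1106327549.25)
= 3.095 mm

3.095 mm


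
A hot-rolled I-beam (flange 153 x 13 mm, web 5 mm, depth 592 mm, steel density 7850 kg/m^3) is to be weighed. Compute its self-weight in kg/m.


A_flanges = 2 * 153 * 13 = 3978 mm^2
A_web = (592 - 2 * 13) * 5 = 2830 mm^2
A_total = 3978 + 2830 = 6808 mm^2 = 0.006808 m^2
Weight = rho * A = 7850 * 0.006808 = 53.4428 kg/m

53.4428 kg/m


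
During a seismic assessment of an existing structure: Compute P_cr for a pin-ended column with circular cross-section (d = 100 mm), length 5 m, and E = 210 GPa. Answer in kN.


I = pi * d^4 / 64 = 4908738.52 mm^4
L = 5000.0 mm
P_cr = pi^2 * E * I / L^2
= 9.8696 * 210000.0 * 4908738.52 / 5000.0^2
= 406957.38 N = 406.9574 kN

406.9574 kN


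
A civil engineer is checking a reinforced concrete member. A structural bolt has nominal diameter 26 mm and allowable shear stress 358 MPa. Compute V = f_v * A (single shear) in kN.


A = pi * d^2 / 4 = pi * 26^2 / 4 = 530.9292 mm^2
V = f_v * A / 1000 = 358 * 530.9292 / 1000
= 190.0726 kN

190.0726 kN


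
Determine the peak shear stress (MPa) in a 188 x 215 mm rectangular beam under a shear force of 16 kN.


A = b * h = 188 * 215 = 40420 mm^2
V = 16 kN = 16000.0 N
tau_max = 1.5 * V / A = 1.5 * 16000.0 / 40420
= 0.5938 MPa

0.5938 MPa


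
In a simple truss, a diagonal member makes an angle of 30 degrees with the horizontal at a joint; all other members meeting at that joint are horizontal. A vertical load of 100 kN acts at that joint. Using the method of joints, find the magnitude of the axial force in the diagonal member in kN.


At the joint, only the diagonal has a vertical component, so vertical equilibrium gives:
F * sin(30) = 100
F = 100 / sin(30)
= 100 / 0.5
= 200.0 kN

200.0 kN


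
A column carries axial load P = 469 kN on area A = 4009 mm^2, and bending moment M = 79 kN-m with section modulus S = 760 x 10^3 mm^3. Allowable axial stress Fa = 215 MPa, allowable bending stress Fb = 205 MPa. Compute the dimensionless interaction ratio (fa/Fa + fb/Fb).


f_a = P / A = 469000.0 / 4009 = 116.9868 MPa
f_b = M / S = 79000000.0 / 760000.0 = 103.9474 MPa
Ratio = f_a / Fa + f_b / Fb
= 116.9868 / 215 + 103.9474 / 205
= 1.0512 (dimensionless)

1.0512 (dimensionless)


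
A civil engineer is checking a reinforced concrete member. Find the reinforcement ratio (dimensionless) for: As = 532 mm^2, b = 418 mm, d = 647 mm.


rho = As / (b * d)
= 532 / (418 * 647)
= 532 / 270446
= 0.001967 (dimensionless)

0.001967 (dimensionless)


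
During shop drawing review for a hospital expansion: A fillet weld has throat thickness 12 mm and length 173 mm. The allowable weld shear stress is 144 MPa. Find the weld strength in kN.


Strength = throat * length * allowable stress
= 12 * 173 * 144 N
= 298944 N
= 298.94 kN

298.94 kN


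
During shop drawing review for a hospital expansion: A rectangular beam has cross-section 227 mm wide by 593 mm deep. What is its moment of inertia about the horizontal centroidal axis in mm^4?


I = b * h^3 / 12
= 227 * 593^3 / 12
= 227 * 208527857 / 12
= 3944651961.58 mm^4

3944651961.58 mm^4


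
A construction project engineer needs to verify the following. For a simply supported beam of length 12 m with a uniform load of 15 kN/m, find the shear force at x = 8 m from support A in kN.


R_A = w * L / 2 = 15 * 12 / 2 = 90.0 kN
V(x) = R_A - w * x = 90.0 - 15 * 8
= -30.0 kN

-30.0 kN


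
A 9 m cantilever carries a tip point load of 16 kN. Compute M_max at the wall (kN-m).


For a cantilever with a point load at the free end:
M_max = P * L = 16 * 9 = 144 kN-m

144 kN-m


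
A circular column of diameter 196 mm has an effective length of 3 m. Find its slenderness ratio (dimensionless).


Radius of gyration r = d / 4 = 196 / 4 = 49.0 mm
L_eff = 3000.0 mm
Slenderness ratio = L / r = 3000.0 / 49.0 = 61.22 (dimensionless)

61.22 (dimensionless)


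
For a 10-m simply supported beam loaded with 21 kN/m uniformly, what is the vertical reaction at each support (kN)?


Total load = w * L = 21 * 10 = 210 kN
By symmetry, each reaction R = total / 2 = 210 / 2 = 105.0 kN

105.0 kN


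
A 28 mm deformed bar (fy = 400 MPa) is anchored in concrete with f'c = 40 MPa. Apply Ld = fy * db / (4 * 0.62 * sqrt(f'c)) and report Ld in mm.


Ld = (fy * db) / (4 * 0.62 * sqrt(f'c))
= (400 * 28) / (4 * 0.62 * sqrt(40))
= 11200 / 15.6849
= 714.06 mm

714.06 mm


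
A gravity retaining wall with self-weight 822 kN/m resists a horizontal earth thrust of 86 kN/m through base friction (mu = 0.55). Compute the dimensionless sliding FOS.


Resisting force = mu * W = 0.55 * 822 = 452.1 kN/m
FOS = Resisting / Driving = 452.1 / 86
= 5.257 (dimensionless)

5.257 (dimensionless)


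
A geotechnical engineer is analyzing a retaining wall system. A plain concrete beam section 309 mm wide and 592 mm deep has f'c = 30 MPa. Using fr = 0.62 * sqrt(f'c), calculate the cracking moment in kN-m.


fr = 0.62 * sqrt(30) = 0.62 * 5.4772 = 3.3959 MPa
I = 309 * 592^3 / 12 = 5342473216.0 mm^4
y_t = 296.0 mm
M_cr = fr * I / y_t = 3.3959 * 5342473216.0 / 296.0 N-mm
= 61.2919 kN-m

61.2919 kN-m


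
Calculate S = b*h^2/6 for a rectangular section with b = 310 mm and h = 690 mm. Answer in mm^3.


S = b * h^2 / 6
= 310 * 690^2 / 6
= 310 * 476100 / 6
= 24598500.0 mm^3

24598500.0 mm^3


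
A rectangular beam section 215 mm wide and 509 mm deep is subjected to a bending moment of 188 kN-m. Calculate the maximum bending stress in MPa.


I = b * h^3 / 12 = 215 * 509^3 / 12 = 2362710769.58 mm^4
y = h / 2 = 509 / 2 = 254.5 mm
M = 188 kN-m = 188000000.0 N-mm
sigma = M * y / I = 188000000.0 * 254.5 / 2362710769.58
= 20.25 MPa

20.25 MPa


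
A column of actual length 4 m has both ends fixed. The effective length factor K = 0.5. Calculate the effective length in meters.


L_eff = K * L
= 0.5 * 4
= 2.0 m

2.0 m


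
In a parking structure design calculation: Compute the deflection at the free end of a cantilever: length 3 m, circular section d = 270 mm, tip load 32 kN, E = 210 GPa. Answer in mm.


I = pi * d^4 / 64 = pi * 270^4 / 64 = 260870490.85 mm^4
L = 3000.0 mm, P = 32000.0 N, E = 210000.0 MPa
delta = P * L^3 / (3 * E * I)
= 32000.0 * 3000.0^3 / (3 * 210000.0 * 260870490.85)
= 5.2571 mm

5.2571 mm


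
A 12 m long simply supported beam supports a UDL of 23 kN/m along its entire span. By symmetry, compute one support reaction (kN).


Total load = w * L = 23 * 12 = 276 kN
By symmetry, each reaction R = total / 2 = 276 / 2 = 138.0 kN

138.0 kN


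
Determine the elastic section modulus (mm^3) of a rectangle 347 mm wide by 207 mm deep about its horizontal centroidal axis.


S = b * h^2 / 6
= 347 * 207^2 / 6
= 347 * 42849 / 6
= 2478100.5 mm^3

2478100.5 mm^3


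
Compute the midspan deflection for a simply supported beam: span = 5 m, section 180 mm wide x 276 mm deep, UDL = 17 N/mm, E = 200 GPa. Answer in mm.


I = 180 * 276^3 / 12 = 315368640.0 mm^4
L = 5000.0 mm, w = 17 N/mm, E = 200000.0 MPa
delta = 5 * w * L^4 / (384 * E * I)
= 5 * 17 * 5000.0^4 / (384 * 200000.0 * 315368640.0)
= 2.1934 mm

2.1934 mm


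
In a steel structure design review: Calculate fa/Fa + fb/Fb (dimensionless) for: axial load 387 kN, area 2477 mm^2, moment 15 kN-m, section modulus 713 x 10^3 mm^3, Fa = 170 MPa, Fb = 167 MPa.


f_a = P / A = 387000.0 / 2477 = 156.2374 MPa
f_b = M / S = 15000000.0 / 713000.0 = 21.0379 MPa
Ratio = f_a / Fa + f_b / Fb
= 156.2374 / 170 + 21.0379 / 167
= 1.045 (dimensionless)

1.045 (dimensionless)


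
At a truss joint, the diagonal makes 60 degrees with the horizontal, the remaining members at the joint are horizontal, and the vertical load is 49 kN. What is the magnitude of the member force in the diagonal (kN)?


At the joint, only the diagonal has a vertical component, so vertical equilibrium gives:
F * sin(60) = 49
F = 49 / sin(60)
= 49 / 0.866025
= 56.58 kN

56.58 kN


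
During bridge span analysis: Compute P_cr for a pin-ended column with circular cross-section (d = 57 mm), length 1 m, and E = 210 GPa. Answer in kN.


I = pi * d^4 / 64 = 518166.49 mm^4
L = 1000.0 mm
P_cr = pi^2 * E * I / L^2
= 9.8696 * 210000.0 * 518166.49 / 1000.0^2
= 1073960.63 N = 1073.9606 kN

1073.9606 kN


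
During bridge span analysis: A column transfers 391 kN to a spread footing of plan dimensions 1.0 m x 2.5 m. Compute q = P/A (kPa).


A = 1.0 * 2.5 = 2.5 m^2
q = P / A = 391 / 2.5
= 156.4 kPa

156.4 kPa


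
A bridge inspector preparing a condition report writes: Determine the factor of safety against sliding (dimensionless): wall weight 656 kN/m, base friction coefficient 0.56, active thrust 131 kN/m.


Resisting force = mu * W = 0.56 * 656 = 367.36 kN/m
FOS = Resisting / Driving = 367.36 / 131
= 2.8043 (dimensionless)

2.8043 (dimensionless)


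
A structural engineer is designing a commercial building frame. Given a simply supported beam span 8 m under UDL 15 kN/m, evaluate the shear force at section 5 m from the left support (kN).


R_A = w * L / 2 = 15 * 8 / 2 = 60.0 kN
V(x) = R_A - w * x = 60.0 - 15 * 5
= -15.0 kN

-15.0 kN


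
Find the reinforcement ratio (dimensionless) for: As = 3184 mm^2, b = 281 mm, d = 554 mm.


rho = As / (b * d)
= 3184 / (281 * 554)
= 3184 / 155674
= 0.020453 (dimensionless)

0.020453 (dimensionless)


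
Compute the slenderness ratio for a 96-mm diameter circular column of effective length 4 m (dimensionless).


Radius of gyration r = d / 4 = 96 / 4 = 24.0 mm
L_eff = 4000.0 mm
Slenderness ratio = L / r = 4000.0 / 24.0 = 166.67 (dimensionless)

166.67 (dimensionless)


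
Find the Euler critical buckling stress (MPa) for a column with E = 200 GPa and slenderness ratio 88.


sigma_cr = pi^2 * E / lambda^2
= 9.8696 * 200000.0 / 88^2
= 9.8696 * 200000.0 / 7744
= 254.8968 MPa

254.8968 MPa


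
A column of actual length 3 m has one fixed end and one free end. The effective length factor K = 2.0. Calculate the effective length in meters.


L_eff = K * L
= 2.0 * 3
= 6.0 m

6.0 m


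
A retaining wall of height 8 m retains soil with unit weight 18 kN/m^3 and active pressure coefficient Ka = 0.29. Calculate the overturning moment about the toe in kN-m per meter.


Pa = 0.5 * Ka * gamma * H^2
= 0.5 * 0.29 * 18 * 8^2
= 167.04 kN/m
Arm = H / 3 = 8 / 3 = 2.6667 m
Mo = Pa * arm = Pa * H / 3 = 167.04 * 8 / 3 = 445.44 kN-m/m

445.44 kN-m/m


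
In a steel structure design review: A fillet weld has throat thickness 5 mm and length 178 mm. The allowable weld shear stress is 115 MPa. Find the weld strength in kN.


Strength = throat * length * allowable stress
= 5 * 178 * 115 N
= 102350 N
= 102.35 kN

102.35 kN


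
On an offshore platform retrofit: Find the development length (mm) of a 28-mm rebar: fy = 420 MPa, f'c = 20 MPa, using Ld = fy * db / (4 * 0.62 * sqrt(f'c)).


Ld = (fy * db) / (4 * 0.62 * sqrt(f'c))
= (420 * 28) / (4 * 0.62 * sqrt(20))
= 11760 / 11.0909
= 1060.33 mm

1060.33 mm


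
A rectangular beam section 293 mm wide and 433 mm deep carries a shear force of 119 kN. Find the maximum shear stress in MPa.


A = b * h = 293 * 433 = 126869 mm^2
V = 119 kN = 119000.0 N
tau_max = 1.5 * V / A = 1.5 * 119000.0 / 126869
= 1.407 MPa

1.407 MPa


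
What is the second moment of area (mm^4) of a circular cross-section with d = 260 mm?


r = d / 2 = 260 / 2 = 130.0 mm
I = pi * r^4 / 4 = pi * 130.0^4 / 4
= 224317569.45 mm^4

224317569.45 mm^4


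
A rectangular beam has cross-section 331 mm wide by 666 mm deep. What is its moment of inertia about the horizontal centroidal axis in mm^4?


I = b * h^3 / 12
= 331 * 666^3 / 12
= 331 * 295408296 / 12
= 8148345498.0 mm^4

8148345498.0 mm^4


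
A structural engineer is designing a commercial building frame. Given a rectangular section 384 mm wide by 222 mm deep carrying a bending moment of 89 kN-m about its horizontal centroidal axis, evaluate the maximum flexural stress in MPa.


I = b * h^3 / 12 = 384 * 222^3 / 12 = 350113536.0 mm^4
y = h / 2 = 222 / 2 = 111.0 mm
M = 89 kN-m = 89000000.0 N-mm
sigma = M * y / I = 89000000.0 * 111.0 / 350113536.0
= 28.22 MPa

28.22 MPa


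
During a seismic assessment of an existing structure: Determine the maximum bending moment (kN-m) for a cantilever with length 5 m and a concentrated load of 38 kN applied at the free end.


For a cantilever with a point load at the free end:
M_max = P * L = 38 * 5 = 190 kN-m

190 kN-m


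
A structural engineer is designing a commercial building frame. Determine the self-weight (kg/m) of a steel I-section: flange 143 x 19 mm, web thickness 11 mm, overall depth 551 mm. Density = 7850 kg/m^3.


A_flanges = 2 * 143 * 19 = 5434 mm^2
A_web = (551 - 2 * 19) * 11 = 5643 mm^2
A_total = 5434 + 5643 = 11077 mm^2 = 0.011077 m^2
Weight = rho * A = 7850 * 0.011077 = 86.9544 kg/m

86.9544 kg/m


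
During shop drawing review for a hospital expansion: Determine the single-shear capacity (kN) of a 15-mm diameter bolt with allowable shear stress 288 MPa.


A = pi * d^2 / 4 = pi * 15^2 / 4 = 176.7146 mm^2
V = f_v * A / 1000 = 288 * 176.7146 / 1000
= 50.8938 kN

50.8938 kN


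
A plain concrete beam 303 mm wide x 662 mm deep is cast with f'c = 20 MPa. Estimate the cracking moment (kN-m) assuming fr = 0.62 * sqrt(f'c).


fr = 0.62 * sqrt(20) = 0.62 * 4.4721 = 2.7727 MPa
I = 303 * 662^3 / 12 = 7325467582.0 mm^4
y_t = 331.0 mm
M_cr = fr * I / y_t = 2.7727 * 7325467582.0 / 331.0 N-mm
= 61.3641 kN-m

61.3641 kN-m


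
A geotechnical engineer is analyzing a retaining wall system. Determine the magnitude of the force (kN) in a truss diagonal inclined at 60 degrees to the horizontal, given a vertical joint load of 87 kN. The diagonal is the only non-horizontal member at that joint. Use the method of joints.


At the joint, only the diagonal has a vertical component, so vertical equilibrium gives:
F * sin(60) = 87
F = 87 / sin(60)
= 87 / 0.866025
= 100.46 kN

100.46 kN


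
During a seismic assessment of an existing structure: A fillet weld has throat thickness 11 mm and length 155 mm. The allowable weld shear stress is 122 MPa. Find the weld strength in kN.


Strength = throat * length * allowable stress
= 11 * 155 * 122 N
= 208010 N
= 208.01 kN

208.01 kN


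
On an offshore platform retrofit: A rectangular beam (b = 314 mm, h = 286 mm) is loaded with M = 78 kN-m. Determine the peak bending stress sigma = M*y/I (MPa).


I = b * h^3 / 12 = 314 * 286^3 / 12 = 612133998.67 mm^4
y = h / 2 = 286 / 2 = 143.0 mm
M = 78 kN-m = 78000000.0 N-mm
sigma = M * y / I = 78000000.0 * 143.0 / 612133998.67
= 18.22 MPa

18.22 MPa


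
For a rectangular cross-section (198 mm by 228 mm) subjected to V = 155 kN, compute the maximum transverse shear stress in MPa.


A = b * h = 198 * 228 = 45144 mm^2
V = 155 kN = 155000.0 N
tau_max = 1.5 * V / A = 1.5 * 155000.0 / 45144
= 5.1502 MPa

5.1502 MPa


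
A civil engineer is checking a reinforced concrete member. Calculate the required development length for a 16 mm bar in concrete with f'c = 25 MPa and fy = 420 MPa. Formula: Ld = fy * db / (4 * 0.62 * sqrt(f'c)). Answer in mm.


Ld = (fy * db) / (4 * 0.62 * sqrt(f'c))
= (420 * 16) / (4 * 0.62 * sqrt(25))
= 6720 / 12.4
= 541.94 mm

541.94 mm


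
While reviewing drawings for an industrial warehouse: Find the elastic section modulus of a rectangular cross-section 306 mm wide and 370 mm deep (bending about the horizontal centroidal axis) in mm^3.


S = b * h^2 / 6
= 306 * 370^2 / 6
= 306 * 136900 / 6
= 6981900.0 mm^3

6981900.0 mm^3


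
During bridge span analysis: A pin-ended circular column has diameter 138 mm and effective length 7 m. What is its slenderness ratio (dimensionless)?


Radius of gyration r = d / 4 = 138 / 4 = 34.5 mm
L_eff = 7000.0 mm
Slenderness ratio = L / r = 7000.0 / 34.5 = 202.9 (dimensionless)

202.9 (dimensionless)


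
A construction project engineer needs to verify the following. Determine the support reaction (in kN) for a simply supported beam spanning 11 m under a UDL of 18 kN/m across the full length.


Total load = w * L = 18 * 11 = 198 kN
By symmetry, each reaction R = total / 2 = 198 / 2 = 99.0 kN

99.0 kN


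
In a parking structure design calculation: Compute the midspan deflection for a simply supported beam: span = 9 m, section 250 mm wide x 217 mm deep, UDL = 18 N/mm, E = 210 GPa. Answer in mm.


I = 250 * 217^3 / 12 = 212881520.83 mm^4
L = 9000.0 mm, w = 18 N/mm, E = 210000.0 MPa
delta = 5 * w * L^4 / (384 * E * I)
= 5 * 18 * 9000.0^4 / (384 * 210000.0 * 212881520.83)
= 34.3973 mm

34.3973 mm


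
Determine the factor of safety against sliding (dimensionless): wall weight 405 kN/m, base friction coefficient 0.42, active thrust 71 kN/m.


Resisting force = mu * W = 0.42 * 405 = 170.1 kN/m
FOS = Resisting / Driving = 170.1 / 71
= 2.3958 (dimensionless)

2.3958 (dimensionless)


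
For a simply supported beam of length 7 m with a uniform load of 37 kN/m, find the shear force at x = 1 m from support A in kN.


R_A = w * L / 2 = 37 * 7 / 2 = 129.5 kN
V(x) = R_A - w * x = 129.5 - 37 * 1
= 92.5 kN

92.5 kN


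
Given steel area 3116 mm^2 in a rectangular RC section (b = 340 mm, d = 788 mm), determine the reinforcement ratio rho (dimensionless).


rho = As / (b * d)
= 3116 / (340 * 788)
= 3116 / 267920
= 0.01163 (dimensionless)

0.01163 (dimensionless)


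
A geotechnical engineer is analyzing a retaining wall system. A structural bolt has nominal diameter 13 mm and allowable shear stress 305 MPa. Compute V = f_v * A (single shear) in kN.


A = pi * d^2 / 4 = pi * 13^2 / 4 = 132.7323 mm^2
V = f_v * A / 1000 = 305 * 132.7323 / 1000
= 40.4833 kN

40.4833 kN


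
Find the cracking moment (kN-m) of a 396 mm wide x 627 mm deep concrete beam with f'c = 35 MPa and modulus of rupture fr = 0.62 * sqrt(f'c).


fr = 0.62 * sqrt(35) = 0.62 * 5.9161 = 3.668 MPa
I = 396 * 627^3 / 12 = 8134232139.0 mm^4
y_t = 313.5 mm
M_cr = fr * I / y_t = 3.668 * 8134232139.0 / 313.5 N-mm
= 95.171 kN-m

95.171 kN-m


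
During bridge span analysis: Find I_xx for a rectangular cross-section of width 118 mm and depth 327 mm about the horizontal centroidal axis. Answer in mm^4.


I = b * h^3 / 12
= 118 * 327^3 / 12
= 118 * 34965783 / 12
= 343830199.5 mm^4

343830199.5 mm^4


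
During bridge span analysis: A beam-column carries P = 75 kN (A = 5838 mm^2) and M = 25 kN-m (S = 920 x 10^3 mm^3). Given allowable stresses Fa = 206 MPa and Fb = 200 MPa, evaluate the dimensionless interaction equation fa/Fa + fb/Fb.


f_a = P / A = 75000.0 / 5838 = 12.8469 MPa
f_b = M / S = 25000000.0 / 920000.0 = 27.1739 MPa
Ratio = f_a / Fa + f_b / Fb
= 12.8469 / 206 + 27.1739 / 200
= 0.1982 (dimensionless)

0.1982 (dimensionless)


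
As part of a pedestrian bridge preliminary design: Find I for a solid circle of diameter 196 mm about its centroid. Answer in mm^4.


r = d / 2 = 196 / 2 = 98.0 mm
I = pi * r^4 / 4 = pi * 98.0^4 / 4
= 72442625.88 mm^4

72442625.88 mm^4


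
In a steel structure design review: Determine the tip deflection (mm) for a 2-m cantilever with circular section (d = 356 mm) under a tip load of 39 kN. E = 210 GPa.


I = pi * d^4 / 64 = pi * 356^4 / 64 = 788442253.58 mm^4
L = 2000.0 mm, P = 39000.0 N, E = 210000.0 MPa
delta = P * L^3 / (3 * E * I)
= 39000.0 * 2000.0^3 / (3 * 210000.0 * 788442253.58)
= 0.6281 mm

0.6281 mm


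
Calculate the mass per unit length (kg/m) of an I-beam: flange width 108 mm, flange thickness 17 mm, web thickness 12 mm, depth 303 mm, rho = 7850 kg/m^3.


A_flanges = 2 * 108 * 17 = 3672 mm^2
A_web = (303 - 2 * 17) * 12 = 3228 mm^2
A_total = 3672 + 3228 = 6900 mm^2 = 0.006900 m^2
Weight = rho * A = 7850 * 0.006900 = 54.165 kg/m

54.165 kg/m


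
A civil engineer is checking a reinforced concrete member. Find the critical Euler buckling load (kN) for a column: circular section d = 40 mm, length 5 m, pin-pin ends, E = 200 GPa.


I = pi * d^4 / 64 = 125663.71 mm^4
L = 5000.0 mm
P_cr = pi^2 * E * I / L^2
= 9.8696 * 200000.0 * 125663.71 / 5000.0^2
= 9922.01 N = 9.922 kN

9.922 kN


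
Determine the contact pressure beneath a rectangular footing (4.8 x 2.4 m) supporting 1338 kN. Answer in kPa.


A = 4.8 * 2.4 = 11.52 m^2
q = P / A = 1338 / 11.52
= 116.1458 kPa

116.1458 kPa


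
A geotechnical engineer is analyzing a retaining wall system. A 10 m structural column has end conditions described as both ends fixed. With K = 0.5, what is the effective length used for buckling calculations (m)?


L_eff = K * L
= 0.5 * 10
= 5.0 m

5.0 m


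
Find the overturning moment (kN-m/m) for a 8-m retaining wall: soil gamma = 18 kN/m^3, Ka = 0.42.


Pa = 0.5 * Ka * gamma * H^2
= 0.5 * 0.42 * 18 * 8^2
= 241.92 kN/m
Arm = H / 3 = 8 / 3 = 2.6667 m
Mo = Pa * arm = Pa * H / 3 = 241.92 * 8 / 3 = 645.12 kN-m/m

645.12 kN-m/m


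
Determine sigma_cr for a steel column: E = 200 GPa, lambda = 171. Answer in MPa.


sigma_cr = pi^2 * E / lambda^2
= 9.8696 * 200000.0 / 171^2
= 9.8696 * 200000.0 / 29241
= 67.5052 MPa

67.5052 MPa


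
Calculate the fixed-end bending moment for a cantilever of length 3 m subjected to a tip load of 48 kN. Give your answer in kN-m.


For a cantilever with a point load at the free end:
M_max = P * L = 48 * 3 = 144 kN-m

144 kN-m


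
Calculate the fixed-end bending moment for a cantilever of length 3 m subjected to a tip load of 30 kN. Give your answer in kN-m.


For a cantilever with a point load at the free end:
M_max = P * L = 30 * 3 = 90 kN-m

90 kN-m


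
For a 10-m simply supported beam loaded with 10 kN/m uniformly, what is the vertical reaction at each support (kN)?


Total load = w * L = 10 * 10 = 100 kN
By symmetry, each reaction R = total / 2 = 100 / 2 = 50.0 kN

50.0 kN


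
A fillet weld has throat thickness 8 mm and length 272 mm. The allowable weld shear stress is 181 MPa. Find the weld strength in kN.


Strength = throat * length * allowable stress
= 8 * 272 * 181 N
= 393856 N
= 393.86 kN

393.86 kN


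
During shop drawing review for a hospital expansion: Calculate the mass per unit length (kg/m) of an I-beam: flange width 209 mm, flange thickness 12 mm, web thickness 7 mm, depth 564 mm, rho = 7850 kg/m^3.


A_flanges = 2 * 209 * 12 = 5016 mm^2
A_web = (564 - 2 * 12) * 7 = 3780 mm^2
A_total = 5016 + 3780 = 8796 mm^2 = 0.008796 m^2
Weight = rho * A = 7850 * 0.008796 = 69.0486 kg/m

69.0486 kg/m


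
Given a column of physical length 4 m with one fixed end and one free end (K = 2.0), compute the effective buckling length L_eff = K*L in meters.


L_eff = K * L
= 2.0 * 4
= 8.0 m

8.0 m
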